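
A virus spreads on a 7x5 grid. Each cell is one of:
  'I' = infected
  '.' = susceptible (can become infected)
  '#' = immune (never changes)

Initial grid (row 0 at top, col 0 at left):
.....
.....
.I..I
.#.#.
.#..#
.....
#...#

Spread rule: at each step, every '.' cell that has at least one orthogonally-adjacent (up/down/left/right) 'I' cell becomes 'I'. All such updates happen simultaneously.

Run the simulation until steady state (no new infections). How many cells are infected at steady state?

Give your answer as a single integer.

Answer: 29

Derivation:
Step 0 (initial): 2 infected
Step 1: +6 new -> 8 infected
Step 2: +7 new -> 15 infected
Step 3: +5 new -> 20 infected
Step 4: +3 new -> 23 infected
Step 5: +3 new -> 26 infected
Step 6: +3 new -> 29 infected
Step 7: +0 new -> 29 infected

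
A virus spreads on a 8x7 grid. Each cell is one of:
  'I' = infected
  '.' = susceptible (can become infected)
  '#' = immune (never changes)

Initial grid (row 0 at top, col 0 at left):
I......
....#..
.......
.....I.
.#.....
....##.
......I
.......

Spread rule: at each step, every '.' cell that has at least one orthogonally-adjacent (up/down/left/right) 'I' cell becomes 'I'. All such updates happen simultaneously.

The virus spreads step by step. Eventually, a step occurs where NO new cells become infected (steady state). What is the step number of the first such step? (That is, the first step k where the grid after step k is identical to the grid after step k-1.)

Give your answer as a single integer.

Step 0 (initial): 3 infected
Step 1: +9 new -> 12 infected
Step 2: +11 new -> 23 infected
Step 3: +11 new -> 34 infected
Step 4: +10 new -> 44 infected
Step 5: +4 new -> 48 infected
Step 6: +3 new -> 51 infected
Step 7: +1 new -> 52 infected
Step 8: +0 new -> 52 infected

Answer: 8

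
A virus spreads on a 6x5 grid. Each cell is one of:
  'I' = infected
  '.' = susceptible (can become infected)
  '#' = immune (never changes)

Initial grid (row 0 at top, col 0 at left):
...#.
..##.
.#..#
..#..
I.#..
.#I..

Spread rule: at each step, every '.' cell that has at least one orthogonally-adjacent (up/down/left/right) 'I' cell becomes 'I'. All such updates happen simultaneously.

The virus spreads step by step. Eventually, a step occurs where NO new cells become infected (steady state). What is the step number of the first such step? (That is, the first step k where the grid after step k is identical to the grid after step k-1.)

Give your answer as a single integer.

Answer: 7

Derivation:
Step 0 (initial): 2 infected
Step 1: +4 new -> 6 infected
Step 2: +4 new -> 10 infected
Step 3: +3 new -> 13 infected
Step 4: +4 new -> 17 infected
Step 5: +2 new -> 19 infected
Step 6: +1 new -> 20 infected
Step 7: +0 new -> 20 infected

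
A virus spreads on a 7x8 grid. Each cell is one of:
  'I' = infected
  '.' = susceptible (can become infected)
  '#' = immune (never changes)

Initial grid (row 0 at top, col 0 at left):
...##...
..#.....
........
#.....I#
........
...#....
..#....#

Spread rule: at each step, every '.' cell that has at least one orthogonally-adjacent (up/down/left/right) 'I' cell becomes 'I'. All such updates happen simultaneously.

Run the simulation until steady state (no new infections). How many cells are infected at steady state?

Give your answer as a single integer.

Answer: 48

Derivation:
Step 0 (initial): 1 infected
Step 1: +3 new -> 4 infected
Step 2: +7 new -> 11 infected
Step 3: +9 new -> 20 infected
Step 4: +8 new -> 28 infected
Step 5: +5 new -> 33 infected
Step 6: +4 new -> 37 infected
Step 7: +4 new -> 41 infected
Step 8: +4 new -> 45 infected
Step 9: +3 new -> 48 infected
Step 10: +0 new -> 48 infected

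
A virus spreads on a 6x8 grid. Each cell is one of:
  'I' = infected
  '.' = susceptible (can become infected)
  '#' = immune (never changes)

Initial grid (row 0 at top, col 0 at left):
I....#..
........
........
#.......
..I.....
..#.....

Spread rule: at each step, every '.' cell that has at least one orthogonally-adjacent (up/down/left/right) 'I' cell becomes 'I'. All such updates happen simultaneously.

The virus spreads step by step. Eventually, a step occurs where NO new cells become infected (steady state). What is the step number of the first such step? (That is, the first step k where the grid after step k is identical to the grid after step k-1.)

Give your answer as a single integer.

Step 0 (initial): 2 infected
Step 1: +5 new -> 7 infected
Step 2: +10 new -> 17 infected
Step 3: +8 new -> 25 infected
Step 4: +6 new -> 31 infected
Step 5: +5 new -> 36 infected
Step 6: +4 new -> 40 infected
Step 7: +2 new -> 42 infected
Step 8: +2 new -> 44 infected
Step 9: +1 new -> 45 infected
Step 10: +0 new -> 45 infected

Answer: 10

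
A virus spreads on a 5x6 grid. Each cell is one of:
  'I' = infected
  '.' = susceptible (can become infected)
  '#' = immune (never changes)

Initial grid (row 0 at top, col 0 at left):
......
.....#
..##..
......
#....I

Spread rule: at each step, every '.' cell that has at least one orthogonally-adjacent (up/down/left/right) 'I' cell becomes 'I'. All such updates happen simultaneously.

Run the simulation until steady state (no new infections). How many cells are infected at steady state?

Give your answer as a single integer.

Step 0 (initial): 1 infected
Step 1: +2 new -> 3 infected
Step 2: +3 new -> 6 infected
Step 3: +3 new -> 9 infected
Step 4: +3 new -> 12 infected
Step 5: +3 new -> 15 infected
Step 6: +5 new -> 20 infected
Step 7: +3 new -> 23 infected
Step 8: +2 new -> 25 infected
Step 9: +1 new -> 26 infected
Step 10: +0 new -> 26 infected

Answer: 26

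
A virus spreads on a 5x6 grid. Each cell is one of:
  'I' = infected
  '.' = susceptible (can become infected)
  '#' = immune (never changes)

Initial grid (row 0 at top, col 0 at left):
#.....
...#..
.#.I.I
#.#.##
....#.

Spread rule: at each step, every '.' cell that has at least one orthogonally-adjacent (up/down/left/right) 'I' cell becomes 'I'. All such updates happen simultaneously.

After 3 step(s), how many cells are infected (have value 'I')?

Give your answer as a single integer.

Answer: 14

Derivation:
Step 0 (initial): 2 infected
Step 1: +4 new -> 6 infected
Step 2: +4 new -> 10 infected
Step 3: +4 new -> 14 infected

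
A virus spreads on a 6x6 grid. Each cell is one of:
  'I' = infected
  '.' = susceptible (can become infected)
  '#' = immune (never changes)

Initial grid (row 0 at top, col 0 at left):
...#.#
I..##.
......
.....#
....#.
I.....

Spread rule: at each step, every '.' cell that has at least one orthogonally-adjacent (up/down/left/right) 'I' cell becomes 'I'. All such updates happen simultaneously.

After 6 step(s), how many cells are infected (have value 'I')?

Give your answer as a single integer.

Answer: 28

Derivation:
Step 0 (initial): 2 infected
Step 1: +5 new -> 7 infected
Step 2: +6 new -> 13 infected
Step 3: +5 new -> 18 infected
Step 4: +4 new -> 22 infected
Step 5: +3 new -> 25 infected
Step 6: +3 new -> 28 infected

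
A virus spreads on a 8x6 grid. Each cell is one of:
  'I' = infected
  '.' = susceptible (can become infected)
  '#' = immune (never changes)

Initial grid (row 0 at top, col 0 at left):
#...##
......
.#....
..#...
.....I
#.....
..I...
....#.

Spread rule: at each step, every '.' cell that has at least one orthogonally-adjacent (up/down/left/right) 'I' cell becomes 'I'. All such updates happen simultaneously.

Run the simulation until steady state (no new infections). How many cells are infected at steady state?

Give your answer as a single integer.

Step 0 (initial): 2 infected
Step 1: +7 new -> 9 infected
Step 2: +12 new -> 21 infected
Step 3: +6 new -> 27 infected
Step 4: +4 new -> 31 infected
Step 5: +3 new -> 34 infected
Step 6: +3 new -> 37 infected
Step 7: +3 new -> 40 infected
Step 8: +1 new -> 41 infected
Step 9: +0 new -> 41 infected

Answer: 41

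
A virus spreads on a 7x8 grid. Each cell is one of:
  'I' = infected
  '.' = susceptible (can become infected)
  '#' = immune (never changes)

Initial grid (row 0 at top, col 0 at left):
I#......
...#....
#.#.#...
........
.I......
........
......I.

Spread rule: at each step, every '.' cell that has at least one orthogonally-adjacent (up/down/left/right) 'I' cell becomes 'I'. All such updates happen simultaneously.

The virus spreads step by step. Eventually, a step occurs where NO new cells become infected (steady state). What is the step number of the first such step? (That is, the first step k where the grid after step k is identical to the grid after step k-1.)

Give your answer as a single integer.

Answer: 8

Derivation:
Step 0 (initial): 3 infected
Step 1: +8 new -> 11 infected
Step 2: +12 new -> 23 infected
Step 3: +11 new -> 34 infected
Step 4: +6 new -> 40 infected
Step 5: +4 new -> 44 infected
Step 6: +4 new -> 48 infected
Step 7: +3 new -> 51 infected
Step 8: +0 new -> 51 infected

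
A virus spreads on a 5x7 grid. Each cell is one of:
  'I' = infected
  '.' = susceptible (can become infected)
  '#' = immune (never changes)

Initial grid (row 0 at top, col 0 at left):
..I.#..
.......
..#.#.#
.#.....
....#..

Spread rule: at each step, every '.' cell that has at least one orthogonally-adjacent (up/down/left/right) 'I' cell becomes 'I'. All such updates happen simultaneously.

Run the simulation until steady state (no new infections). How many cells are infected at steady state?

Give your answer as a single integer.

Step 0 (initial): 1 infected
Step 1: +3 new -> 4 infected
Step 2: +3 new -> 7 infected
Step 3: +4 new -> 11 infected
Step 4: +3 new -> 14 infected
Step 5: +7 new -> 21 infected
Step 6: +4 new -> 25 infected
Step 7: +3 new -> 28 infected
Step 8: +1 new -> 29 infected
Step 9: +0 new -> 29 infected

Answer: 29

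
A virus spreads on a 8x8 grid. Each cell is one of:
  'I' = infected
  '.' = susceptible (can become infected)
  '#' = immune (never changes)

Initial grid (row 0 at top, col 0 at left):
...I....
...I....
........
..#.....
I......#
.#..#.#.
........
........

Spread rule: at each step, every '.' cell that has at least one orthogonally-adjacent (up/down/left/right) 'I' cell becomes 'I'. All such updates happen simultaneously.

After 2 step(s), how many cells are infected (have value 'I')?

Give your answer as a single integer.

Answer: 22

Derivation:
Step 0 (initial): 3 infected
Step 1: +8 new -> 11 infected
Step 2: +11 new -> 22 infected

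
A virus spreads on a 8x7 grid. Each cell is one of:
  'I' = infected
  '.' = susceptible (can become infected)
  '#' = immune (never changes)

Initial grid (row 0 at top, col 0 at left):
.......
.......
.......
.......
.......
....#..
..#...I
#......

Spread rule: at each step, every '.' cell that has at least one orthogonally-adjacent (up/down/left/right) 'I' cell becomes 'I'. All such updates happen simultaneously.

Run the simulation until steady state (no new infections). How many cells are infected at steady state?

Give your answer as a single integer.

Answer: 53

Derivation:
Step 0 (initial): 1 infected
Step 1: +3 new -> 4 infected
Step 2: +4 new -> 8 infected
Step 3: +4 new -> 12 infected
Step 4: +5 new -> 17 infected
Step 5: +6 new -> 23 infected
Step 6: +7 new -> 30 infected
Step 7: +7 new -> 37 infected
Step 8: +6 new -> 43 infected
Step 9: +4 new -> 47 infected
Step 10: +3 new -> 50 infected
Step 11: +2 new -> 52 infected
Step 12: +1 new -> 53 infected
Step 13: +0 new -> 53 infected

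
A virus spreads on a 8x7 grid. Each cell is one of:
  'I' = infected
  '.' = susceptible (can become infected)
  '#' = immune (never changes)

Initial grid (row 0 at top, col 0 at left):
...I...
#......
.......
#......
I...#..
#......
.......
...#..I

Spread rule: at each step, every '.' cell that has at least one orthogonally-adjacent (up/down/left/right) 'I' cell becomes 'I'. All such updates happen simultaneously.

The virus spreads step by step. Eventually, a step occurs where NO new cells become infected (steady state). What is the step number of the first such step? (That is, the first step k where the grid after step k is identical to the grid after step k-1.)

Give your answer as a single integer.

Step 0 (initial): 3 infected
Step 1: +6 new -> 9 infected
Step 2: +11 new -> 20 infected
Step 3: +15 new -> 35 infected
Step 4: +12 new -> 47 infected
Step 5: +4 new -> 51 infected
Step 6: +0 new -> 51 infected

Answer: 6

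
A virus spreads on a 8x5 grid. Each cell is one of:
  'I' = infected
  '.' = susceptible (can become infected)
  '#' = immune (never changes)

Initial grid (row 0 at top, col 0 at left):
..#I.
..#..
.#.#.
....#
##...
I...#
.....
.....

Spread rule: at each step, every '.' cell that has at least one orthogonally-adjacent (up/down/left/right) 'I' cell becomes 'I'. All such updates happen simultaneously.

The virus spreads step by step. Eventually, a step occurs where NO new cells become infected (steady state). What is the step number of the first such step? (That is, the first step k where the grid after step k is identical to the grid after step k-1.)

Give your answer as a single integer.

Step 0 (initial): 2 infected
Step 1: +4 new -> 6 infected
Step 2: +4 new -> 10 infected
Step 3: +5 new -> 15 infected
Step 4: +4 new -> 19 infected
Step 5: +6 new -> 25 infected
Step 6: +2 new -> 27 infected
Step 7: +1 new -> 28 infected
Step 8: +1 new -> 29 infected
Step 9: +2 new -> 31 infected
Step 10: +1 new -> 32 infected
Step 11: +0 new -> 32 infected

Answer: 11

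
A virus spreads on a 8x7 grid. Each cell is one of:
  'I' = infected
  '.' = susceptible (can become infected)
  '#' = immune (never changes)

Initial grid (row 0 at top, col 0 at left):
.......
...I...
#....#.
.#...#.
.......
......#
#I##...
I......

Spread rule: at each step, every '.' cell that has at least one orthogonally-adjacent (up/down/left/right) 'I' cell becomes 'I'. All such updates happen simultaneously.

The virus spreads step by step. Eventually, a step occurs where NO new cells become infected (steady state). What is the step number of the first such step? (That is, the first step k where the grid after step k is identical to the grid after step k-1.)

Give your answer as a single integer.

Step 0 (initial): 3 infected
Step 1: +6 new -> 9 infected
Step 2: +11 new -> 20 infected
Step 3: +12 new -> 32 infected
Step 4: +7 new -> 39 infected
Step 5: +5 new -> 44 infected
Step 6: +3 new -> 47 infected
Step 7: +1 new -> 48 infected
Step 8: +0 new -> 48 infected

Answer: 8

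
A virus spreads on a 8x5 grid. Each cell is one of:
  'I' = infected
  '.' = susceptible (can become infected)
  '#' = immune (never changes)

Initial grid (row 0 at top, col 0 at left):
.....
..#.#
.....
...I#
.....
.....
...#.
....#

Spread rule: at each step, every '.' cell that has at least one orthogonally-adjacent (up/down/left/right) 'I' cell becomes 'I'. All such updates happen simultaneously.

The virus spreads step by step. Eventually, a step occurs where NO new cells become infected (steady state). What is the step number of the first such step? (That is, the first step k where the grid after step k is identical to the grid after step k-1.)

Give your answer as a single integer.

Answer: 8

Derivation:
Step 0 (initial): 1 infected
Step 1: +3 new -> 4 infected
Step 2: +7 new -> 11 infected
Step 3: +6 new -> 17 infected
Step 4: +8 new -> 25 infected
Step 5: +5 new -> 30 infected
Step 6: +4 new -> 34 infected
Step 7: +1 new -> 35 infected
Step 8: +0 new -> 35 infected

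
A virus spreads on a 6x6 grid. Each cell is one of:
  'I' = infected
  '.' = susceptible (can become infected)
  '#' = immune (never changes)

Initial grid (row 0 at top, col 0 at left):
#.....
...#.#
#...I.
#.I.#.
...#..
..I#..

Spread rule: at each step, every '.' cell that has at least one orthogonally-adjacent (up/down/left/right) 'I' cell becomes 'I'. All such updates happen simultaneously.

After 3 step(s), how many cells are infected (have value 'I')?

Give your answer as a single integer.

Step 0 (initial): 3 infected
Step 1: +8 new -> 11 infected
Step 2: +6 new -> 17 infected
Step 3: +6 new -> 23 infected

Answer: 23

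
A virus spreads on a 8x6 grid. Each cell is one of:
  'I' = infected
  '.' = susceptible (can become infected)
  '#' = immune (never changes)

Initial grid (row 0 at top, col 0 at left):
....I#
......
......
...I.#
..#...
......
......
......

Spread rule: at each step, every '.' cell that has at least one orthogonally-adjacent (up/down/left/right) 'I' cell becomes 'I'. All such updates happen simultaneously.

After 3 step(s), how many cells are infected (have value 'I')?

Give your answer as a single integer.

Answer: 26

Derivation:
Step 0 (initial): 2 infected
Step 1: +6 new -> 8 infected
Step 2: +8 new -> 16 infected
Step 3: +10 new -> 26 infected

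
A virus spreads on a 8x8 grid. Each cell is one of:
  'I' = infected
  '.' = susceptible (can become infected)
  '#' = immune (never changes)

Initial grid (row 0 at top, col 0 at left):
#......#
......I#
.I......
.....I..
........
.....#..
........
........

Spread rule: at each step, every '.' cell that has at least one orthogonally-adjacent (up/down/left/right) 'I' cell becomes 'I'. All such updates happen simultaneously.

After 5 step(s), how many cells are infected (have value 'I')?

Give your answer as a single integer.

Step 0 (initial): 3 infected
Step 1: +11 new -> 14 infected
Step 2: +15 new -> 29 infected
Step 3: +10 new -> 39 infected
Step 4: +8 new -> 47 infected
Step 5: +8 new -> 55 infected

Answer: 55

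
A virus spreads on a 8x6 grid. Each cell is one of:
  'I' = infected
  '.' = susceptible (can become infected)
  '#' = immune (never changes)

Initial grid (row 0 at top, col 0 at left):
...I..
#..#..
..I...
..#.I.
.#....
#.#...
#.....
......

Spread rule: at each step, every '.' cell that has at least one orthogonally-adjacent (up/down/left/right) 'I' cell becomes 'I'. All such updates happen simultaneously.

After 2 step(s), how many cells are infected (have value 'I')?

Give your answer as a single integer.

Answer: 22

Derivation:
Step 0 (initial): 3 infected
Step 1: +9 new -> 12 infected
Step 2: +10 new -> 22 infected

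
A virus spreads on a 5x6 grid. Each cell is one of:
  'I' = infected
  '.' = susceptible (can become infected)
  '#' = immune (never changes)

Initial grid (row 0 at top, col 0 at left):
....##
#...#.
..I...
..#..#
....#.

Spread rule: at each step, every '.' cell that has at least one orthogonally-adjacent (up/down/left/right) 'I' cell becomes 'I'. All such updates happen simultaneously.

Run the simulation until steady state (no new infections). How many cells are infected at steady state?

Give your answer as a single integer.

Answer: 22

Derivation:
Step 0 (initial): 1 infected
Step 1: +3 new -> 4 infected
Step 2: +7 new -> 11 infected
Step 3: +7 new -> 18 infected
Step 4: +4 new -> 22 infected
Step 5: +0 new -> 22 infected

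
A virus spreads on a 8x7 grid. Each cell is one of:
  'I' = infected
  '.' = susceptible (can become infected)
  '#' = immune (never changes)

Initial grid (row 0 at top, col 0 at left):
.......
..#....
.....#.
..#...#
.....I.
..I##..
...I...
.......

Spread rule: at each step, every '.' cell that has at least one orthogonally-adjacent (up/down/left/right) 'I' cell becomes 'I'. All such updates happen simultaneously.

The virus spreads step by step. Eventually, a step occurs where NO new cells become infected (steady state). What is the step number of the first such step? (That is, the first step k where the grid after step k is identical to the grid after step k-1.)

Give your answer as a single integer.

Step 0 (initial): 3 infected
Step 1: +9 new -> 12 infected
Step 2: +9 new -> 21 infected
Step 3: +8 new -> 29 infected
Step 4: +6 new -> 35 infected
Step 5: +6 new -> 41 infected
Step 6: +5 new -> 46 infected
Step 7: +4 new -> 50 infected
Step 8: +0 new -> 50 infected

Answer: 8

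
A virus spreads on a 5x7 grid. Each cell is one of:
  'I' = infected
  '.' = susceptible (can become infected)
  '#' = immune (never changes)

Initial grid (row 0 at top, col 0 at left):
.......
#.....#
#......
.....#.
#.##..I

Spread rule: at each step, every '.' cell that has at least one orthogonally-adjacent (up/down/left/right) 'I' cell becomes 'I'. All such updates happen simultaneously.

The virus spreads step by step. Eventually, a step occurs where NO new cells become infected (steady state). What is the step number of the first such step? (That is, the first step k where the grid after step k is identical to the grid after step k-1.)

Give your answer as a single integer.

Step 0 (initial): 1 infected
Step 1: +2 new -> 3 infected
Step 2: +2 new -> 5 infected
Step 3: +2 new -> 7 infected
Step 4: +3 new -> 10 infected
Step 5: +4 new -> 14 infected
Step 6: +5 new -> 19 infected
Step 7: +5 new -> 24 infected
Step 8: +2 new -> 26 infected
Step 9: +1 new -> 27 infected
Step 10: +1 new -> 28 infected
Step 11: +0 new -> 28 infected

Answer: 11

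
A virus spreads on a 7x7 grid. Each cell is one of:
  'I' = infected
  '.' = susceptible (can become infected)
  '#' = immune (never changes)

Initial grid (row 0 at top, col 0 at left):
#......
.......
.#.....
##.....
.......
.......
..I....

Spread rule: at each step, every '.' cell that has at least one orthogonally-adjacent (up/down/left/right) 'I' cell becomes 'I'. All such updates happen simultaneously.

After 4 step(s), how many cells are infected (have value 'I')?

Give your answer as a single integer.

Step 0 (initial): 1 infected
Step 1: +3 new -> 4 infected
Step 2: +5 new -> 9 infected
Step 3: +6 new -> 15 infected
Step 4: +6 new -> 21 infected

Answer: 21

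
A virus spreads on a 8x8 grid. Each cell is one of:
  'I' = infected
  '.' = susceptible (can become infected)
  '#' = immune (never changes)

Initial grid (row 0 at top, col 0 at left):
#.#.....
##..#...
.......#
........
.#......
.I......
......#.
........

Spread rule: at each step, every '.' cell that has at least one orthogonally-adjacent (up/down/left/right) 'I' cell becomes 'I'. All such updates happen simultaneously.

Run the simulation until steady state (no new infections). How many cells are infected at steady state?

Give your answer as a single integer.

Answer: 55

Derivation:
Step 0 (initial): 1 infected
Step 1: +3 new -> 4 infected
Step 2: +6 new -> 10 infected
Step 3: +7 new -> 17 infected
Step 4: +8 new -> 25 infected
Step 5: +8 new -> 33 infected
Step 6: +6 new -> 39 infected
Step 7: +6 new -> 45 infected
Step 8: +5 new -> 50 infected
Step 9: +2 new -> 52 infected
Step 10: +2 new -> 54 infected
Step 11: +1 new -> 55 infected
Step 12: +0 new -> 55 infected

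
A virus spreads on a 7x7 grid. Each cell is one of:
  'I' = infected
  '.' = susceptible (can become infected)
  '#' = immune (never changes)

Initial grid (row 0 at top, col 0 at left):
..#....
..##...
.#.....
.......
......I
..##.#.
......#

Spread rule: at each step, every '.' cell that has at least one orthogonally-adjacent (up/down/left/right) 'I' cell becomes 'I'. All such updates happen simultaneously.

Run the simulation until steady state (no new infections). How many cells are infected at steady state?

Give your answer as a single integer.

Answer: 41

Derivation:
Step 0 (initial): 1 infected
Step 1: +3 new -> 4 infected
Step 2: +3 new -> 7 infected
Step 3: +5 new -> 12 infected
Step 4: +6 new -> 18 infected
Step 5: +7 new -> 25 infected
Step 6: +6 new -> 31 infected
Step 7: +4 new -> 35 infected
Step 8: +2 new -> 37 infected
Step 9: +1 new -> 38 infected
Step 10: +2 new -> 40 infected
Step 11: +1 new -> 41 infected
Step 12: +0 new -> 41 infected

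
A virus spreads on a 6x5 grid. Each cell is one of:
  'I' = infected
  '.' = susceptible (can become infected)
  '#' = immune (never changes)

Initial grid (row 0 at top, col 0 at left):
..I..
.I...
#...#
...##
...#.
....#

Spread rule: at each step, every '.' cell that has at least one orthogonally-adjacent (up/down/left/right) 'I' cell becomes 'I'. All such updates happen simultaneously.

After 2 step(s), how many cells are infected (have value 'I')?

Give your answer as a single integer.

Step 0 (initial): 2 infected
Step 1: +5 new -> 7 infected
Step 2: +5 new -> 12 infected

Answer: 12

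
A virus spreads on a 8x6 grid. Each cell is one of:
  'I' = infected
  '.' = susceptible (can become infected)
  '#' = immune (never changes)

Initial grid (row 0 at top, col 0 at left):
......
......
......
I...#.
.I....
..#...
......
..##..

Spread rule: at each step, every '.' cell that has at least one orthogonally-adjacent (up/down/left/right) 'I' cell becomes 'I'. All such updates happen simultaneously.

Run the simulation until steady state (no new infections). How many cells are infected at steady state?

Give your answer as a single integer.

Step 0 (initial): 2 infected
Step 1: +5 new -> 7 infected
Step 2: +6 new -> 13 infected
Step 3: +9 new -> 22 infected
Step 4: +7 new -> 29 infected
Step 5: +6 new -> 35 infected
Step 6: +5 new -> 40 infected
Step 7: +3 new -> 43 infected
Step 8: +1 new -> 44 infected
Step 9: +0 new -> 44 infected

Answer: 44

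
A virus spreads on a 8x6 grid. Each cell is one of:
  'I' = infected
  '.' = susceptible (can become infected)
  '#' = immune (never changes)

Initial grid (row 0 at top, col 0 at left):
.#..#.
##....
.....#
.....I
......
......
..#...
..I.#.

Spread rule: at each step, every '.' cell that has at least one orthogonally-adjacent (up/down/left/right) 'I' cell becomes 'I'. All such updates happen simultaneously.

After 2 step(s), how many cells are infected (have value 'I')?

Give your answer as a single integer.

Step 0 (initial): 2 infected
Step 1: +4 new -> 6 infected
Step 2: +7 new -> 13 infected

Answer: 13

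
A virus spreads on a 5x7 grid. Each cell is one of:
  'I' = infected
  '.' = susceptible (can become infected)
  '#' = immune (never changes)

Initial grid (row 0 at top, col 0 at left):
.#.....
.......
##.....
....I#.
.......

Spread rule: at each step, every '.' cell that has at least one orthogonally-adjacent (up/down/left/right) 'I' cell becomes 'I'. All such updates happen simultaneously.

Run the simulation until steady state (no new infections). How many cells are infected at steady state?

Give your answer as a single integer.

Answer: 31

Derivation:
Step 0 (initial): 1 infected
Step 1: +3 new -> 4 infected
Step 2: +6 new -> 10 infected
Step 3: +8 new -> 18 infected
Step 4: +7 new -> 25 infected
Step 5: +4 new -> 29 infected
Step 6: +1 new -> 30 infected
Step 7: +1 new -> 31 infected
Step 8: +0 new -> 31 infected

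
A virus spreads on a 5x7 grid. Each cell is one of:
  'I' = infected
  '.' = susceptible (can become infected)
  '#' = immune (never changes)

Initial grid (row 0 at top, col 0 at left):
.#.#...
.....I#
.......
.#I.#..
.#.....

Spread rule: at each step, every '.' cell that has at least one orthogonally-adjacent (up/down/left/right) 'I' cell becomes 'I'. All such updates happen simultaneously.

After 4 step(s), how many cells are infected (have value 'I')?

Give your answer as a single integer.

Answer: 27

Derivation:
Step 0 (initial): 2 infected
Step 1: +6 new -> 8 infected
Step 2: +10 new -> 18 infected
Step 3: +6 new -> 24 infected
Step 4: +3 new -> 27 infected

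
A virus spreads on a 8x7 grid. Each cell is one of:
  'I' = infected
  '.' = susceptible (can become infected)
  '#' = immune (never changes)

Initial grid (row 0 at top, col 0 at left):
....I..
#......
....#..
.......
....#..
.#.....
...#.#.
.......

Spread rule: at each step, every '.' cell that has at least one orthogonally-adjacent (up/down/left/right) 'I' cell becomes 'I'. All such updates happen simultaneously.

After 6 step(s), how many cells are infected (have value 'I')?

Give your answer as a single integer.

Answer: 31

Derivation:
Step 0 (initial): 1 infected
Step 1: +3 new -> 4 infected
Step 2: +4 new -> 8 infected
Step 3: +5 new -> 13 infected
Step 4: +6 new -> 19 infected
Step 5: +6 new -> 25 infected
Step 6: +6 new -> 31 infected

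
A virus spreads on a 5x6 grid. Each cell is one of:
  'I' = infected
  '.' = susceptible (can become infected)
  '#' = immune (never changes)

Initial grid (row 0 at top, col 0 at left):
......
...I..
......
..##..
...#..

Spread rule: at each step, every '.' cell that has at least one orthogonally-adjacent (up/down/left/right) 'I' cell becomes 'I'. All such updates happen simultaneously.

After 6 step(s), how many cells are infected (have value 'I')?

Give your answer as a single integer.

Answer: 27

Derivation:
Step 0 (initial): 1 infected
Step 1: +4 new -> 5 infected
Step 2: +6 new -> 11 infected
Step 3: +6 new -> 17 infected
Step 4: +5 new -> 22 infected
Step 5: +3 new -> 25 infected
Step 6: +2 new -> 27 infected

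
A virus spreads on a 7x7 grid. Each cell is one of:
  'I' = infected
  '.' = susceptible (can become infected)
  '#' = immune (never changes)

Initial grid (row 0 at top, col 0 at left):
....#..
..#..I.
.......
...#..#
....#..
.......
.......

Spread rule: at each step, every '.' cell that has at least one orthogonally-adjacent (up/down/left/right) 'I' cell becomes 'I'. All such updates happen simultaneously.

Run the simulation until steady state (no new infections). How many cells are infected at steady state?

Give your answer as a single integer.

Answer: 44

Derivation:
Step 0 (initial): 1 infected
Step 1: +4 new -> 5 infected
Step 2: +5 new -> 10 infected
Step 3: +4 new -> 14 infected
Step 4: +4 new -> 18 infected
Step 5: +6 new -> 24 infected
Step 6: +8 new -> 32 infected
Step 7: +6 new -> 38 infected
Step 8: +3 new -> 41 infected
Step 9: +2 new -> 43 infected
Step 10: +1 new -> 44 infected
Step 11: +0 new -> 44 infected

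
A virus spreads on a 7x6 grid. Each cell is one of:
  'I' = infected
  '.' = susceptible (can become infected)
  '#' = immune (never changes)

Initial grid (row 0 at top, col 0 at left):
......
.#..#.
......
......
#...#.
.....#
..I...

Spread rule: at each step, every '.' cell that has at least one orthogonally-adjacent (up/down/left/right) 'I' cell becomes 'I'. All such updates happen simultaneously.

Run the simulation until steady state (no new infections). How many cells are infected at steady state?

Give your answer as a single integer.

Step 0 (initial): 1 infected
Step 1: +3 new -> 4 infected
Step 2: +5 new -> 9 infected
Step 3: +6 new -> 15 infected
Step 4: +3 new -> 18 infected
Step 5: +5 new -> 23 infected
Step 6: +5 new -> 28 infected
Step 7: +5 new -> 33 infected
Step 8: +3 new -> 36 infected
Step 9: +1 new -> 37 infected
Step 10: +0 new -> 37 infected

Answer: 37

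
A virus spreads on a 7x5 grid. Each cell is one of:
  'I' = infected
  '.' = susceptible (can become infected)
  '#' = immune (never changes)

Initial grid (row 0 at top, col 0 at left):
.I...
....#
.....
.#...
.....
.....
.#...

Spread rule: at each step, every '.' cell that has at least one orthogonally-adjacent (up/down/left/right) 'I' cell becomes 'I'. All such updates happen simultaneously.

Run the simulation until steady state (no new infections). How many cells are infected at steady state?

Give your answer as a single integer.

Answer: 32

Derivation:
Step 0 (initial): 1 infected
Step 1: +3 new -> 4 infected
Step 2: +4 new -> 8 infected
Step 3: +4 new -> 12 infected
Step 4: +3 new -> 15 infected
Step 5: +4 new -> 19 infected
Step 6: +5 new -> 24 infected
Step 7: +5 new -> 29 infected
Step 8: +2 new -> 31 infected
Step 9: +1 new -> 32 infected
Step 10: +0 new -> 32 infected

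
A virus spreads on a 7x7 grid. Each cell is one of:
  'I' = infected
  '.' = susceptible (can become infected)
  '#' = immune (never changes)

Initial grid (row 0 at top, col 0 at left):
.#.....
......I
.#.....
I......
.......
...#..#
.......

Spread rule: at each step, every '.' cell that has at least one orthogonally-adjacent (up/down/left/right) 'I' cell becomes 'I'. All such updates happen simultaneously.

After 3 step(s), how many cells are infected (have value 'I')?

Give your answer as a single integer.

Answer: 28

Derivation:
Step 0 (initial): 2 infected
Step 1: +6 new -> 8 infected
Step 2: +8 new -> 16 infected
Step 3: +12 new -> 28 infected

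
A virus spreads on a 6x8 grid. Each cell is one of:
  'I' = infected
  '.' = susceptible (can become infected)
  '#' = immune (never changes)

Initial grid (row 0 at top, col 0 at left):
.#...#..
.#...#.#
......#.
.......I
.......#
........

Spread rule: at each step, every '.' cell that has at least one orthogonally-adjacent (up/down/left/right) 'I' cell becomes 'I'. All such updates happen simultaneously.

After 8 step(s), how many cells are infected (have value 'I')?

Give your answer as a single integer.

Answer: 35

Derivation:
Step 0 (initial): 1 infected
Step 1: +2 new -> 3 infected
Step 2: +2 new -> 5 infected
Step 3: +4 new -> 9 infected
Step 4: +5 new -> 14 infected
Step 5: +5 new -> 19 infected
Step 6: +6 new -> 25 infected
Step 7: +6 new -> 31 infected
Step 8: +4 new -> 35 infected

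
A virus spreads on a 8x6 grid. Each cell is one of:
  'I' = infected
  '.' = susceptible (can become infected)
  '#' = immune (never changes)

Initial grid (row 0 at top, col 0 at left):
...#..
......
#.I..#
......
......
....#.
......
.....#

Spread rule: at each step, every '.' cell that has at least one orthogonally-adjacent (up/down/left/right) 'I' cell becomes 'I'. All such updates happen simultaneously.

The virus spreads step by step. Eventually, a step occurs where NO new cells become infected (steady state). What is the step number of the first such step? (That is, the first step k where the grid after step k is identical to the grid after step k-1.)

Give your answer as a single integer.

Answer: 8

Derivation:
Step 0 (initial): 1 infected
Step 1: +4 new -> 5 infected
Step 2: +7 new -> 12 infected
Step 3: +8 new -> 20 infected
Step 4: +9 new -> 29 infected
Step 5: +6 new -> 35 infected
Step 6: +5 new -> 40 infected
Step 7: +3 new -> 43 infected
Step 8: +0 new -> 43 infected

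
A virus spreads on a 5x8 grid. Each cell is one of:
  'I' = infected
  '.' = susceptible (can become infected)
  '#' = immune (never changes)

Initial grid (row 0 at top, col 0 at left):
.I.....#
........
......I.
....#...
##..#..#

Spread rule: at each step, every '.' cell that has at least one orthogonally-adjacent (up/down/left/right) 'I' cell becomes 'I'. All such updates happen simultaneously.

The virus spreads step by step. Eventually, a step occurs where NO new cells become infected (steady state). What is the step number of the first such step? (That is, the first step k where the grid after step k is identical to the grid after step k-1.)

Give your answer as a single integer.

Step 0 (initial): 2 infected
Step 1: +7 new -> 9 infected
Step 2: +11 new -> 20 infected
Step 3: +9 new -> 29 infected
Step 4: +3 new -> 32 infected
Step 5: +2 new -> 34 infected
Step 6: +0 new -> 34 infected

Answer: 6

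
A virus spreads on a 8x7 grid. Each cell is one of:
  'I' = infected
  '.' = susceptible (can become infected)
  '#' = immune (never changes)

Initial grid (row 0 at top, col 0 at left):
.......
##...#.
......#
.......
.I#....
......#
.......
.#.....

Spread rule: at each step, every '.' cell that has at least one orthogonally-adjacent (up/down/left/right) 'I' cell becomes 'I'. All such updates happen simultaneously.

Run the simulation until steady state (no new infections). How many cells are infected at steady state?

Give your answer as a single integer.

Answer: 49

Derivation:
Step 0 (initial): 1 infected
Step 1: +3 new -> 4 infected
Step 2: +6 new -> 10 infected
Step 3: +6 new -> 16 infected
Step 4: +8 new -> 24 infected
Step 5: +8 new -> 32 infected
Step 6: +8 new -> 40 infected
Step 7: +5 new -> 45 infected
Step 8: +2 new -> 47 infected
Step 9: +1 new -> 48 infected
Step 10: +1 new -> 49 infected
Step 11: +0 new -> 49 infected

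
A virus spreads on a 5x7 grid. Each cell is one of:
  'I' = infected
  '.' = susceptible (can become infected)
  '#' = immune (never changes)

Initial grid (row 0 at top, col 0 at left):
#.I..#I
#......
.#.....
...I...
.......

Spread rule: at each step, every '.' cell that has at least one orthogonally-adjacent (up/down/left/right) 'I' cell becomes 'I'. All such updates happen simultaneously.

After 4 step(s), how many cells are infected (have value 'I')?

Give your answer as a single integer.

Answer: 31

Derivation:
Step 0 (initial): 3 infected
Step 1: +8 new -> 11 infected
Step 2: +11 new -> 22 infected
Step 3: +6 new -> 28 infected
Step 4: +3 new -> 31 infected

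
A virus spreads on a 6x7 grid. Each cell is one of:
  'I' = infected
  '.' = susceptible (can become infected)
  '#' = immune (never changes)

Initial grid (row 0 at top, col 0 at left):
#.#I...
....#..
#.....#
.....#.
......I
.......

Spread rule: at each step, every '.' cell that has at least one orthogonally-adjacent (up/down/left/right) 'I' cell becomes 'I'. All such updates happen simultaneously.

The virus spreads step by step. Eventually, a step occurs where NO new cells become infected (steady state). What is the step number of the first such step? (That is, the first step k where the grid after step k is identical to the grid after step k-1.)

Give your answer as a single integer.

Answer: 8

Derivation:
Step 0 (initial): 2 infected
Step 1: +5 new -> 7 infected
Step 2: +5 new -> 12 infected
Step 3: +9 new -> 21 infected
Step 4: +8 new -> 29 infected
Step 5: +3 new -> 32 infected
Step 6: +3 new -> 35 infected
Step 7: +1 new -> 36 infected
Step 8: +0 new -> 36 infected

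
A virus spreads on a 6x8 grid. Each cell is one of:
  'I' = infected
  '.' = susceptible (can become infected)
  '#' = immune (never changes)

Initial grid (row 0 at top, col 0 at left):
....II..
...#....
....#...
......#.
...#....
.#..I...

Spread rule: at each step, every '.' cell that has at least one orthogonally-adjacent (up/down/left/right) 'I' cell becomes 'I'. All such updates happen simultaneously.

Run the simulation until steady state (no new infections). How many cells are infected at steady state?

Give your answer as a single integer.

Step 0 (initial): 3 infected
Step 1: +7 new -> 10 infected
Step 2: +8 new -> 18 infected
Step 3: +9 new -> 27 infected
Step 4: +8 new -> 35 infected
Step 5: +5 new -> 40 infected
Step 6: +3 new -> 43 infected
Step 7: +0 new -> 43 infected

Answer: 43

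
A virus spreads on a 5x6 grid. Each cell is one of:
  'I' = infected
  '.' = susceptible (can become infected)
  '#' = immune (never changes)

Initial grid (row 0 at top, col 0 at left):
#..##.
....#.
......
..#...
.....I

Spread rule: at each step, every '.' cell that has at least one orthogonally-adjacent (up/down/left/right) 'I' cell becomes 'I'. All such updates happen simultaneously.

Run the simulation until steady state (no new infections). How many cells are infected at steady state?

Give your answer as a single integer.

Step 0 (initial): 1 infected
Step 1: +2 new -> 3 infected
Step 2: +3 new -> 6 infected
Step 3: +4 new -> 10 infected
Step 4: +3 new -> 13 infected
Step 5: +4 new -> 17 infected
Step 6: +3 new -> 20 infected
Step 7: +3 new -> 23 infected
Step 8: +2 new -> 25 infected
Step 9: +0 new -> 25 infected

Answer: 25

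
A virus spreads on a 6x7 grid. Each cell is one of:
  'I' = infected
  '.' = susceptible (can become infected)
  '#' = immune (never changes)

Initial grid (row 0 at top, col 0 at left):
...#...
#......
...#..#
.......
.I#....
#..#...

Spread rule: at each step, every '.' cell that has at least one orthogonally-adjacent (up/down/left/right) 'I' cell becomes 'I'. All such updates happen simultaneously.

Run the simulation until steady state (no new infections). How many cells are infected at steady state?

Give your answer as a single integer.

Step 0 (initial): 1 infected
Step 1: +3 new -> 4 infected
Step 2: +4 new -> 8 infected
Step 3: +4 new -> 12 infected
Step 4: +4 new -> 16 infected
Step 5: +6 new -> 22 infected
Step 6: +5 new -> 27 infected
Step 7: +4 new -> 31 infected
Step 8: +3 new -> 34 infected
Step 9: +1 new -> 35 infected
Step 10: +0 new -> 35 infected

Answer: 35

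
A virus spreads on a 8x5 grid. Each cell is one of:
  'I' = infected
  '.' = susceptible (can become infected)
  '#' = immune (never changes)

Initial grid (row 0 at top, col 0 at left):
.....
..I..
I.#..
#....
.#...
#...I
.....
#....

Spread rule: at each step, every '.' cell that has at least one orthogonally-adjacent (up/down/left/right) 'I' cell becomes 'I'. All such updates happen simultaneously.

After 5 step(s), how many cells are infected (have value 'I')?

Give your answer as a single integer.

Answer: 34

Derivation:
Step 0 (initial): 3 infected
Step 1: +8 new -> 11 infected
Step 2: +11 new -> 22 infected
Step 3: +8 new -> 30 infected
Step 4: +2 new -> 32 infected
Step 5: +2 new -> 34 infected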